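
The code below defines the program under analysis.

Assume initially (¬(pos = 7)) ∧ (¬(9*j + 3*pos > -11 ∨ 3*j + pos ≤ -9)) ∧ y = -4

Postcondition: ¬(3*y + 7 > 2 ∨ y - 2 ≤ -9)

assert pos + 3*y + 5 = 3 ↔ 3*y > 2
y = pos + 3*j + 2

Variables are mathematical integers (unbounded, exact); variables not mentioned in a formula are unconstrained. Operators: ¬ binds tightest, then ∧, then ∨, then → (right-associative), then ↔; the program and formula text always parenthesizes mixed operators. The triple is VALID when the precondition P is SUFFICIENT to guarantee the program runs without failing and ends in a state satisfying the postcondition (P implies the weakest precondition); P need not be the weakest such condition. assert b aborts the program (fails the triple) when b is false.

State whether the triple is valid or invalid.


Working backward. After the program, the postcondition ¬(3*y + 7 > 2 ∨ y - 2 ≤ -9) must hold; in canonical form it is ¬(3*y > -5 ∨ y ≤ -7).
Before y := pos + 3*j + 2: ¬(9*j + 3*pos > -11 ∨ 3*j + pos ≤ -9)
Before assert pos + 3*y + 5 = 3 ↔ 3*y > 2: (pos + 3*y = -2 ↔ 3*y > 2) ∧ (¬(9*j + 3*pos > -11 ∨ 3*j + pos ≤ -9))
The weakest precondition is (pos + 3*y = -2 ↔ 3*y > 2) ∧ (¬(9*j + 3*pos > -11 ∨ 3*j + pos ≤ -9)).
Check whether (¬(pos = 7)) ∧ (¬(9*j + 3*pos > -11 ∨ 3*j + pos ≤ -9)) ∧ y = -4 implies it.
Countermodel: at the initial state j = -6, pos = 10, y = -4, the precondition holds but the weakest precondition fails.
Answer: invalid


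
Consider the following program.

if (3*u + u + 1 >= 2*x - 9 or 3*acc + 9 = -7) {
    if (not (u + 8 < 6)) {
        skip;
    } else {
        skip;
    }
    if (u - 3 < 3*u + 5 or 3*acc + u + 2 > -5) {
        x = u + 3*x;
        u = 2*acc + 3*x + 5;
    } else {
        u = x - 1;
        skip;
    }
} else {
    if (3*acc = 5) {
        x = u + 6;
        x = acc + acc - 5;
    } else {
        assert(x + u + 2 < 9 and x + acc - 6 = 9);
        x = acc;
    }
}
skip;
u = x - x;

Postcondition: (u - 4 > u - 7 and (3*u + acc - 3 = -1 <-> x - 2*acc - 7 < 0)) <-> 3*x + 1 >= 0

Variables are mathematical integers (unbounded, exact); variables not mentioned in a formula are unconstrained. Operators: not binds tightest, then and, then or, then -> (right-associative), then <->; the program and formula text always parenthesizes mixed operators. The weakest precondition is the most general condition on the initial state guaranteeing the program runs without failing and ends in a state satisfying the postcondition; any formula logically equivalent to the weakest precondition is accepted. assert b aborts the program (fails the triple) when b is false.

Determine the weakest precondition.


Working backward. After the program, the postcondition (u - 4 > u - 7 and (3*u + acc - 3 = -1 <-> x - 2*acc - 7 < 0)) <-> 3*x + 1 >= 0 must hold; in canonical form it is (acc + 3*u = 2 <-> x < 2*acc + 7) <-> 3*x >= -1.
Before u := x - x: (acc = 2 <-> x < 2*acc + 7) <-> 3*x >= -1
Before skip: (acc = 2 <-> x < 2*acc + 7) <-> 3*x >= -1
Then branch requires ((not (u < -2)) -> (((2*u > -8 or 3*acc + u > -7) -> ((acc = 2 <-> u + 3*x < 2*acc + 7) <-> 3*u + 9*x >= -1)) and ((not (2*u > -8 or 3*acc + u > -7)) -> ((acc = 2 <-> x < 2*acc + 7) <-> 3*x >= -1)))) and (u < -2 -> (((2*u > -8 or 3*acc + u > -7) -> ((acc = 2 <-> u + 3*x < 2*acc + 7) <-> 3*u + 9*x >= -1)) and ((not (2*u > -8 or 3*acc + u > -7)) -> ((acc = 2 <-> x < 2*acc + 7) <-> 3*x >= -1)))); else branch requires (3*acc = 5 -> (acc = 2 <-> 6*acc >= 14)) and ((not (3*acc = 5)) -> (u + x < 7 and acc + x = 15 and ((acc = 2 <-> acc > -7) <-> 3*acc >= -1))).
Before the if: ((4*u >= 2*x - 10 or 3*acc = -16) -> (((not (u < -2)) -> (((2*u > -8 or 3*acc + u > -7) -> ((acc = 2 <-> u + 3*x < 2*acc + 7) <-> 3*u + 9*x >= -1)) and ((not (2*u > -8 or 3*acc + u > -7)) -> ((acc = 2 <-> x < 2*acc + 7) <-> 3*x >= -1)))) and (u < -2 -> (((2*u > -8 or 3*acc + u > -7) -> ((acc = 2 <-> u + 3*x < 2*acc + 7) <-> 3*u + 9*x >= -1)) and ((not (2*u > -8 or 3*acc + u > -7)) -> ((acc = 2 <-> x < 2*acc + 7) <-> 3*x >= -1)))))) and ((not (4*u >= 2*x - 10 or 3*acc = -16)) -> ((3*acc = 5 -> (acc = 2 <-> 6*acc >= 14)) and ((not (3*acc = 5)) -> (u + x < 7 and acc + x = 15 and ((acc = 2 <-> acc > -7) <-> 3*acc >= -1)))))
Answer: WP = ((4*u >= 2*x - 10 or 3*acc = -16) -> (((not (u < -2)) -> (((2*u > -8 or 3*acc + u > -7) -> ((acc = 2 <-> u + 3*x < 2*acc + 7) <-> 3*u + 9*x >= -1)) and ((not (2*u > -8 or 3*acc + u > -7)) -> ((acc = 2 <-> x < 2*acc + 7) <-> 3*x >= -1)))) and (u < -2 -> (((2*u > -8 or 3*acc + u > -7) -> ((acc = 2 <-> u + 3*x < 2*acc + 7) <-> 3*u + 9*x >= -1)) and ((not (2*u > -8 or 3*acc + u > -7)) -> ((acc = 2 <-> x < 2*acc + 7) <-> 3*x >= -1)))))) and ((not (4*u >= 2*x - 10 or 3*acc = -16)) -> ((3*acc = 5 -> (acc = 2 <-> 6*acc >= 14)) and ((not (3*acc = 5)) -> (u + x < 7 and acc + x = 15 and ((acc = 2 <-> acc > -7) <-> 3*acc >= -1)))))


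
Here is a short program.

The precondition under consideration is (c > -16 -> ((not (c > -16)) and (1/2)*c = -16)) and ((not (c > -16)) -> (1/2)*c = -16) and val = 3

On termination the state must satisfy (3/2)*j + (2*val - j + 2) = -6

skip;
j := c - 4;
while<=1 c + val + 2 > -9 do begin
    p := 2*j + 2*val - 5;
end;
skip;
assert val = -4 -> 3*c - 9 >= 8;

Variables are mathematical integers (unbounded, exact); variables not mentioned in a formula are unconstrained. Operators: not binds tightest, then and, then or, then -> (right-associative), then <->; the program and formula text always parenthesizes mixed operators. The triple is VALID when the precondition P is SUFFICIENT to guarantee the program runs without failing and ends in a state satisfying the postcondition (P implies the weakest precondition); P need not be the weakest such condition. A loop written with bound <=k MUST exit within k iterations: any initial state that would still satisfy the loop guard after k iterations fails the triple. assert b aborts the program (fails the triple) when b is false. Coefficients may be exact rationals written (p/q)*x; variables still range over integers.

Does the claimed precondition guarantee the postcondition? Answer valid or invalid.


Working backward. After the program, the postcondition (3/2)*j + (2*val - j + 2) = -6 must hold; in canonical form it is (1/2)*j + 2*val = -8.
Before assert val = -4 -> 3*c - 9 >= 8: (val = -4 -> 3*c >= 17) and (1/2)*j + 2*val = -8
Before skip: (val = -4 -> 3*c >= 17) and (1/2)*j + 2*val = -8
Before the loop (bound <=1), unroll the exhaustion recursion (WP_0 = exit-now case; WP_j = one more guarded iteration, up to j = 1):
  WP_0: (not (c + val > -11)) and (val = -4 -> 3*c >= 17) and (1/2)*j + 2*val = -8
  WP_1: (c + val > -11 -> ((not (c + val > -11)) and (val = -4 -> 3*c >= 17) and (1/2)*j + 2*val = -8)) and ((not (c + val > -11)) -> ((val = -4 -> 3*c >= 17) and (1/2)*j + 2*val = -8))
So before the loop: (c + val > -11 -> ((not (c + val > -11)) and (val = -4 -> 3*c >= 17) and (1/2)*j + 2*val = -8)) and ((not (c + val > -11)) -> ((val = -4 -> 3*c >= 17) and (1/2)*j + 2*val = -8))
Before j := c - 4: (c + val > -11 -> ((not (c + val > -11)) and (val = -4 -> 3*c >= 17) and (1/2)*c + 2*val = -6)) and ((not (c + val > -11)) -> ((val = -4 -> 3*c >= 17) and (1/2)*c + 2*val = -6))
Before skip: (c + val > -11 -> ((not (c + val > -11)) and (val = -4 -> 3*c >= 17) and (1/2)*c + 2*val = -6)) and ((not (c + val > -11)) -> ((val = -4 -> 3*c >= 17) and (1/2)*c + 2*val = -6))
The weakest precondition is (c + val > -11 -> ((not (c + val > -11)) and (val = -4 -> 3*c >= 17) and (1/2)*c + 2*val = -6)) and ((not (c + val > -11)) -> ((val = -4 -> 3*c >= 17) and (1/2)*c + 2*val = -6)).
Check whether (c > -16 -> ((not (c > -16)) and (1/2)*c = -16)) and ((not (c > -16)) -> (1/2)*c = -16) and val = 3 implies it.
Countermodel: at the initial state c = -32, val = 3, the precondition holds but the weakest precondition fails.
Answer: invalid


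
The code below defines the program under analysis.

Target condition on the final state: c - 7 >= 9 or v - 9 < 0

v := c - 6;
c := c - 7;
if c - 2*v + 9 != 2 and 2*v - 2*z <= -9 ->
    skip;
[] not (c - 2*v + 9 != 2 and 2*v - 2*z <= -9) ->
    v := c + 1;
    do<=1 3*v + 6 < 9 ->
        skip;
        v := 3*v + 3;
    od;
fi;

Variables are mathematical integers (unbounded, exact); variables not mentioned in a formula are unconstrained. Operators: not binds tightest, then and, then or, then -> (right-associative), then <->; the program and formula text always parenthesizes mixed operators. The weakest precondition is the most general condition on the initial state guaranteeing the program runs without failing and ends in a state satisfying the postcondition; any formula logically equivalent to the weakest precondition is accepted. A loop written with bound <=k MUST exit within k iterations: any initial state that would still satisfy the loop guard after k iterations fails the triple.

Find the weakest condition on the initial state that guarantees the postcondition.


Working backward. After the program, the postcondition c - 7 >= 9 or v - 9 < 0 must hold; in canonical form it is c >= 16 or v < 9.
Then branch requires c >= 16 or v < 9; else branch requires (3*c < 0 -> ((not (9*c < -15)) and (c >= 16 or 3*c < 3))) and ((not (3*c < 0)) -> (c >= 16 or c < 8)).
Before the if: ((c != 2*v - 7 and 2*v <= 2*z - 9) -> (c >= 16 or v < 9)) and ((not (c != 2*v - 7 and 2*v <= 2*z - 9)) -> ((3*c < 0 -> ((not (9*c < -15)) and (c >= 16 or 3*c < 3))) and ((not (3*c < 0)) -> (c >= 16 or c < 8))))
Before c := c - 7: ((c != 2*v and 2*v <= 2*z - 9) -> (c >= 23 or v < 9)) and ((not (c != 2*v and 2*v <= 2*z - 9)) -> ((3*c < 21 -> ((not (9*c < 48)) and (c >= 23 or 3*c < 24))) and ((not (3*c < 21)) -> (c >= 23 or c < 15))))
Before v := c - 6: ((c != 12 and 2*c <= 2*z + 3) -> (c >= 23 or c < 15)) and ((not (c != 12 and 2*c <= 2*z + 3)) -> ((3*c < 21 -> ((not (9*c < 48)) and (c >= 23 or 3*c < 24))) and ((not (3*c < 21)) -> (c >= 23 or c < 15))))
Answer: WP = ((c != 12 and 2*c <= 2*z + 3) -> (c >= 23 or c < 15)) and ((not (c != 12 and 2*c <= 2*z + 3)) -> ((3*c < 21 -> ((not (9*c < 48)) and (c >= 23 or 3*c < 24))) and ((not (3*c < 21)) -> (c >= 23 or c < 15))))


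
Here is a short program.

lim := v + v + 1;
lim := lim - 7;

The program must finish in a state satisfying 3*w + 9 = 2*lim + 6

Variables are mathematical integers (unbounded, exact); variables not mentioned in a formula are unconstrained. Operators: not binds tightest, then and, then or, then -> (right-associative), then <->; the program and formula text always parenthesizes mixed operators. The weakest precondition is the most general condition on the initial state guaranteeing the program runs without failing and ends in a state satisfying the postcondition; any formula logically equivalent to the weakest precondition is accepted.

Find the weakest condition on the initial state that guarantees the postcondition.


Working backward. After the program, the postcondition 3*w + 9 = 2*lim + 6 must hold; in canonical form it is 3*w = 2*lim - 3.
Before lim := lim - 7: 3*w = 2*lim - 17
Before lim := v + v + 1: 3*w = 4*v - 15
Answer: WP = 3*w = 4*v - 15


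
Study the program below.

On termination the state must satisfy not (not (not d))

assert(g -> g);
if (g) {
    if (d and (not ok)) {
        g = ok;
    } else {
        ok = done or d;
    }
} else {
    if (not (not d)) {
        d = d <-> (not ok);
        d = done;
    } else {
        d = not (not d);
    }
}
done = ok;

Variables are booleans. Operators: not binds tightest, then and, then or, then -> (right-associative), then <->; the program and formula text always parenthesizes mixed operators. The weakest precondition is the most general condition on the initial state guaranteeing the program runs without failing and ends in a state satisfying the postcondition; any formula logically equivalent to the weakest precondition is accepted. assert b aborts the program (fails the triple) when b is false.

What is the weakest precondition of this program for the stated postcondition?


Working backward. After the program, the postcondition not (not (not d)) must hold; in canonical form it is not d.
Before done := ok: not d
Then branch requires ((d and (not ok)) -> (not d)) and ((not (d and (not ok))) -> (not d)); else branch requires d -> (not done).
Before the if: (g -> (((d and (not ok)) -> (not d)) and ((not (d and (not ok))) -> (not d)))) and ((not g) -> (d -> (not done)))
Before assert g -> g: (g -> (((d and (not ok)) -> (not d)) and ((not (d and (not ok))) -> (not d)))) and ((not g) -> (d -> (not done)))
Answer: WP = (g -> (((d and (not ok)) -> (not d)) and ((not (d and (not ok))) -> (not d)))) and ((not g) -> (d -> (not done)))


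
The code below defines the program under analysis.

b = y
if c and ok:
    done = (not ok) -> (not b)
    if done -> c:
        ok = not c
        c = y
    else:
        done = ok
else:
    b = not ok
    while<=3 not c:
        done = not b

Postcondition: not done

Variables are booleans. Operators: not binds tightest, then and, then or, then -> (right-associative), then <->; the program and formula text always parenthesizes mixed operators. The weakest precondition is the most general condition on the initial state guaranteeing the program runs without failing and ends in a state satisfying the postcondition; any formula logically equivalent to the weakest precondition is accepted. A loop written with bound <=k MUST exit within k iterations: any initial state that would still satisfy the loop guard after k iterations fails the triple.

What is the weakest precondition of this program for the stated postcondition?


Working backward. After the program, not done must hold.
Then branch requires ((((not ok) -> (not b)) -> c) -> (not ((not ok) -> (not b)))) and ((not (((not ok) -> (not b)) -> c)) -> (not ok)); else branch requires ((not c) -> (((not c) -> (((not c) -> (c and (not ok))) and (c -> (not ok)))) and (c -> (not ok)))) and (c -> (not done)).
Before the if: ((c and ok) -> (((((not ok) -> (not b)) -> c) -> (not ((not ok) -> (not b)))) and ((not (((not ok) -> (not b)) -> c)) -> (not ok)))) and ((not (c and ok)) -> (((not c) -> (((not c) -> (((not c) -> (c and (not ok))) and (c -> (not ok)))) and (c -> (not ok)))) and (c -> (not done))))
Before b := y: ((c and ok) -> (((((not ok) -> (not y)) -> c) -> (not ((not ok) -> (not y)))) and ((not (((not ok) -> (not y)) -> c)) -> (not ok)))) and ((not (c and ok)) -> (((not c) -> (((not c) -> (((not c) -> (c and (not ok))) and (c -> (not ok)))) and (c -> (not ok)))) and (c -> (not done))))
Answer: WP = ((c and ok) -> (((((not ok) -> (not y)) -> c) -> (not ((not ok) -> (not y)))) and ((not (((not ok) -> (not y)) -> c)) -> (not ok)))) and ((not (c and ok)) -> (((not c) -> (((not c) -> (((not c) -> (c and (not ok))) and (c -> (not ok)))) and (c -> (not ok)))) and (c -> (not done))))


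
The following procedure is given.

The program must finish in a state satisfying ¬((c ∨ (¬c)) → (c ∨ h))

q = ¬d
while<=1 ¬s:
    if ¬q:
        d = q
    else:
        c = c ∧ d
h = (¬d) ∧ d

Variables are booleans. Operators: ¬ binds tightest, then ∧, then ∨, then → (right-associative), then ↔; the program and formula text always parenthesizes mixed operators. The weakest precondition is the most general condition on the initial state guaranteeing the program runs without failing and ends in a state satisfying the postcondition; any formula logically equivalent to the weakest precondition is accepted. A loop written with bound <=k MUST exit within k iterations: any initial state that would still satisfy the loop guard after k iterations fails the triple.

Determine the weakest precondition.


Working backward. After the program, the postcondition ¬((c ∨ (¬c)) → (c ∨ h)) must hold; in canonical form it is ¬(c ∨ h).
Before h := (¬d) ∧ d: ¬c
Before the loop (bound <=1), unroll the exhaustion recursion (WP_0 = exit-now case; WP_j = one more guarded iteration, up to j = 1):
  WP_0: s ∧ (¬c)
  WP_1: ((¬s) → (((¬q) → (s ∧ (¬c))) ∧ (q → (s ∧ (¬(c ∧ d)))))) ∧ (s → (¬c))
So before the loop: ((¬s) → (((¬q) → (s ∧ (¬c))) ∧ (q → (s ∧ (¬(c ∧ d)))))) ∧ (s → (¬c))
Before q := ¬d: ((¬s) → ((d → (s ∧ (¬c))) ∧ ((¬d) → (s ∧ (¬(c ∧ d)))))) ∧ (s → (¬c))
Answer: WP = ((¬s) → ((d → (s ∧ (¬c))) ∧ ((¬d) → (s ∧ (¬(c ∧ d)))))) ∧ (s → (¬c))


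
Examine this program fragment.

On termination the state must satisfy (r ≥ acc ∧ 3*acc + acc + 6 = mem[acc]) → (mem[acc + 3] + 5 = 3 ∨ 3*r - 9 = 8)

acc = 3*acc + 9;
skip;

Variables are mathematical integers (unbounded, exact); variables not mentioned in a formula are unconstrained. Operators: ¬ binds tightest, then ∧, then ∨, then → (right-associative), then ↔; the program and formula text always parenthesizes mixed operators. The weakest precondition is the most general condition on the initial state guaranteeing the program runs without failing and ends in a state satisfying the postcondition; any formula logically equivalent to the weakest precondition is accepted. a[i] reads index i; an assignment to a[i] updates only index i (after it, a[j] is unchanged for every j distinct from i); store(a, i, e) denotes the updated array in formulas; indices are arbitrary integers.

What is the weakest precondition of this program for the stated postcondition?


Working backward. After the program, the postcondition (r ≥ acc ∧ 3*acc + acc + 6 = mem[acc]) → (mem[acc + 3] + 5 = 3 ∨ 3*r - 9 = 8) must hold; in canonical form it is (r ≥ acc ∧ 4*acc = mem[acc] - 6) → (mem[acc + 3] = -2 ∨ 3*r = 17).
Before skip: (r ≥ acc ∧ 4*acc = mem[acc] - 6) → (mem[acc + 3] = -2 ∨ 3*r = 17)
Before acc := 3*acc + 9: (r ≥ 3*acc + 9 ∧ 12*acc = mem[3*acc + 9] - 42) → (mem[3*acc + 12] = -2 ∨ 3*r = 17)
Answer: WP = (r ≥ 3*acc + 9 ∧ 12*acc = mem[3*acc + 9] - 42) → (mem[3*acc + 12] = -2 ∨ 3*r = 17)


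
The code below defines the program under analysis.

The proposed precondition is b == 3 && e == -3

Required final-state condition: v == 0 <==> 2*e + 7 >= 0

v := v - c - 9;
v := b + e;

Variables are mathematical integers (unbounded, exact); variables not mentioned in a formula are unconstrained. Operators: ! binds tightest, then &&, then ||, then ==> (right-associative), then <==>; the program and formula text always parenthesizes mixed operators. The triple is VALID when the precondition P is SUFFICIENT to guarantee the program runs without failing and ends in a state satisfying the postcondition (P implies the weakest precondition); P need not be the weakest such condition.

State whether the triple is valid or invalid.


Working backward. After the program, the postcondition v == 0 <==> 2*e + 7 >= 0 must hold; in canonical form it is v == 0 <==> 2*e >= -7.
Before v := b + e: b + e == 0 <==> 2*e >= -7
Before v := v - c - 9: b + e == 0 <==> 2*e >= -7
The weakest precondition is b + e == 0 <==> 2*e >= -7.
Check whether b == 3 && e == -3 implies it.
Every state satisfying the precondition satisfies the weakest precondition: the implication holds.
Answer: valid


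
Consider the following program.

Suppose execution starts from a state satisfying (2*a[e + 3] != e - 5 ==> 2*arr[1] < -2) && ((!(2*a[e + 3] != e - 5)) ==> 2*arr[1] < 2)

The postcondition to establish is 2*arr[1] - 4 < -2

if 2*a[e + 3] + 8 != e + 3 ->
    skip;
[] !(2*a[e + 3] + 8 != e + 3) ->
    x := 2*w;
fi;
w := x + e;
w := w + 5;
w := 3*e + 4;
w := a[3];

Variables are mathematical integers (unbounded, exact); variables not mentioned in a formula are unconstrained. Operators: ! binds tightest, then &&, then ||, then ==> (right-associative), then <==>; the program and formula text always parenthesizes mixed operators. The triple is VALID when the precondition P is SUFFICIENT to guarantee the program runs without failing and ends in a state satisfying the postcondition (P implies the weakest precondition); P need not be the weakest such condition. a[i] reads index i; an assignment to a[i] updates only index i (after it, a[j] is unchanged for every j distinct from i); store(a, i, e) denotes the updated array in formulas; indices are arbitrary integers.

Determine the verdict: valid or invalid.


Working backward. After the program, the postcondition 2*arr[1] - 4 < -2 must hold; in canonical form it is 2*arr[1] < 2.
Before w := a[3]: 2*arr[1] < 2
Before w := 3*e + 4: 2*arr[1] < 2
Before w := w + 5: 2*arr[1] < 2
Before w := x + e: 2*arr[1] < 2
Then branch requires 2*arr[1] < 2; else branch requires 2*arr[1] < 2.
Before the if: (2*a[e + 3] != e - 5 ==> 2*arr[1] < 2) && ((!(2*a[e + 3] != e - 5)) ==> 2*arr[1] < 2)
The weakest precondition is (2*a[e + 3] != e - 5 ==> 2*arr[1] < 2) && ((!(2*a[e + 3] != e - 5)) ==> 2*arr[1] < 2).
Check whether (2*a[e + 3] != e - 5 ==> 2*arr[1] < -2) && ((!(2*a[e + 3] != e - 5)) ==> 2*arr[1] < 2) implies it.
Every state satisfying the precondition satisfies the weakest precondition: the implication holds.
Answer: valid


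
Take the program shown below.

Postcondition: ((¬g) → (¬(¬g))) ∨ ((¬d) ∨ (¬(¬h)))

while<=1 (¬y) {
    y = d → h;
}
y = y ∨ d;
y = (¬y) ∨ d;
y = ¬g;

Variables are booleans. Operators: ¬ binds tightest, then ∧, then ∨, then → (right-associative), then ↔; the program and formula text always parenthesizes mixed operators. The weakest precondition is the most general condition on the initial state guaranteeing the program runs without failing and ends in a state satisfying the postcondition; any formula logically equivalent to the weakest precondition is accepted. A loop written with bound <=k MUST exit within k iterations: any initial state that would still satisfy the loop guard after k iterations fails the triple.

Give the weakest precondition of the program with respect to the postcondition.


Working backward. After the program, the postcondition ((¬g) → (¬(¬g))) ∨ ((¬d) ∨ (¬(¬h))) must hold; in canonical form it is ((¬g) → g) ∨ (¬d) ∨ h.
Before y := ¬g: ((¬g) → g) ∨ (¬d) ∨ h
Before y := (¬y) ∨ d: ((¬g) → g) ∨ (¬d) ∨ h
Before y := y ∨ d: ((¬g) → g) ∨ (¬d) ∨ h
Before the loop (bound <=1), unroll the exhaustion recursion (WP_0 = exit-now case; WP_j = one more guarded iteration, up to j = 1):
  WP_0: y ∧ (((¬g) → g) ∨ (¬d) ∨ h)
  WP_1: ((¬y) → ((d → h) ∧ (((¬g) → g) ∨ (¬d) ∨ h))) ∧ (y → (((¬g) → g) ∨ (¬d) ∨ h))
So before the loop: ((¬y) → ((d → h) ∧ (((¬g) → g) ∨ (¬d) ∨ h))) ∧ (y → (((¬g) → g) ∨ (¬d) ∨ h))
Answer: WP = ((¬y) → ((d → h) ∧ (((¬g) → g) ∨ (¬d) ∨ h))) ∧ (y → (((¬g) → g) ∨ (¬d) ∨ h))


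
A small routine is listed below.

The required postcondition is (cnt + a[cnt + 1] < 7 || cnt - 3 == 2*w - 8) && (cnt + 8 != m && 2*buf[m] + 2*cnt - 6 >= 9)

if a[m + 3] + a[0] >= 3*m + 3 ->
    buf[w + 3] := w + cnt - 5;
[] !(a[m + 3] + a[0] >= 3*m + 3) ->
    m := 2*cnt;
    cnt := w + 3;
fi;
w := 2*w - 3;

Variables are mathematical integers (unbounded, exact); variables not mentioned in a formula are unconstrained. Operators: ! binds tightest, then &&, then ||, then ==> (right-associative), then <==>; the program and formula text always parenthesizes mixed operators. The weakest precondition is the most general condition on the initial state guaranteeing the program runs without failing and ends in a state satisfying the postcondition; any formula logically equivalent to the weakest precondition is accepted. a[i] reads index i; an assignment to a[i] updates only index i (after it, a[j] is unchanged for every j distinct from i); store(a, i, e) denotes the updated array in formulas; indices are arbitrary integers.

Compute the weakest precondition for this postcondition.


Working backward. After the program, the postcondition (cnt + a[cnt + 1] < 7 || cnt - 3 == 2*w - 8) && (cnt + 8 != m && 2*buf[m] + 2*cnt - 6 >= 9) must hold; in canonical form it is (a[cnt + 1] + cnt < 7 || cnt == 2*w - 5) && cnt != m - 8 && 2*buf[m] + 2*cnt >= 15.
Before w := 2*w - 3: (a[cnt + 1] + cnt < 7 || cnt == 4*w - 11) && cnt != m - 8 && 2*buf[m] + 2*cnt >= 15
Then branch requires (a[cnt + 1] + cnt < 7 || cnt == 4*w - 11) && cnt != m - 8 && 2*store(buf, w + 3, cnt + w - 5)[m] + 2*cnt >= 15; else branch requires (a[w + 4] + w < 4 || 3*w == 14) && w != 2*cnt - 11 && 2*buf[2*cnt] + 2*w >= 9.
Before the if: (a[m + 3] + a[0] >= 3*m + 3 ==> ((a[cnt + 1] + cnt < 7 || cnt == 4*w - 11) && cnt != m - 8 && 2*store(buf, w + 3, cnt + w - 5)[m] + 2*cnt >= 15)) && ((!(a[m + 3] + a[0] >= 3*m + 3)) ==> ((a[w + 4] + w < 4 || 3*w == 14) && w != 2*cnt - 11 && 2*buf[2*cnt] + 2*w >= 9))
Answer: WP = (a[m + 3] + a[0] >= 3*m + 3 ==> ((a[cnt + 1] + cnt < 7 || cnt == 4*w - 11) && cnt != m - 8 && 2*store(buf, w + 3, cnt + w - 5)[m] + 2*cnt >= 15)) && ((!(a[m + 3] + a[0] >= 3*m + 3)) ==> ((a[w + 4] + w < 4 || 3*w == 14) && w != 2*cnt - 11 && 2*buf[2*cnt] + 2*w >= 9))


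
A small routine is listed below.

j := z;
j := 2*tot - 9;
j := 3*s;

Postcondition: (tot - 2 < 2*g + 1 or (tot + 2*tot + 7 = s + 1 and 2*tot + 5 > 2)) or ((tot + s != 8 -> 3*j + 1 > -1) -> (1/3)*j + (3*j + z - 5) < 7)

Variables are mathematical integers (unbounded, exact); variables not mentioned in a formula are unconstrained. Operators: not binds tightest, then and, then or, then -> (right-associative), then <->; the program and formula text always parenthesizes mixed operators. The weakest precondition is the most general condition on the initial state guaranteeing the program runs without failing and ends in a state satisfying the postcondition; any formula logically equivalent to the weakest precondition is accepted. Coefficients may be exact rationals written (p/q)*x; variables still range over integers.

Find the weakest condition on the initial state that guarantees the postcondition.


Working backward. After the program, the postcondition (tot - 2 < 2*g + 1 or (tot + 2*tot + 7 = s + 1 and 2*tot + 5 > 2)) or ((tot + s != 8 -> 3*j + 1 > -1) -> (1/3)*j + (3*j + z - 5) < 7) must hold; in canonical form it is tot < 2*g + 3 or (3*tot = s - 6 and 2*tot > -3) or ((s + tot != 8 -> 3*j > -2) -> (10/3)*j + z < 12).
Before j := 3*s: tot < 2*g + 3 or (3*tot = s - 6 and 2*tot > -3) or ((s + tot != 8 -> 9*s > -2) -> 10*s + z < 12)
Before j := 2*tot - 9: tot < 2*g + 3 or (3*tot = s - 6 and 2*tot > -3) or ((s + tot != 8 -> 9*s > -2) -> 10*s + z < 12)
Before j := z: tot < 2*g + 3 or (3*tot = s - 6 and 2*tot > -3) or ((s + tot != 8 -> 9*s > -2) -> 10*s + z < 12)
Answer: WP = tot < 2*g + 3 or (3*tot = s - 6 and 2*tot > -3) or ((s + tot != 8 -> 9*s > -2) -> 10*s + z < 12)


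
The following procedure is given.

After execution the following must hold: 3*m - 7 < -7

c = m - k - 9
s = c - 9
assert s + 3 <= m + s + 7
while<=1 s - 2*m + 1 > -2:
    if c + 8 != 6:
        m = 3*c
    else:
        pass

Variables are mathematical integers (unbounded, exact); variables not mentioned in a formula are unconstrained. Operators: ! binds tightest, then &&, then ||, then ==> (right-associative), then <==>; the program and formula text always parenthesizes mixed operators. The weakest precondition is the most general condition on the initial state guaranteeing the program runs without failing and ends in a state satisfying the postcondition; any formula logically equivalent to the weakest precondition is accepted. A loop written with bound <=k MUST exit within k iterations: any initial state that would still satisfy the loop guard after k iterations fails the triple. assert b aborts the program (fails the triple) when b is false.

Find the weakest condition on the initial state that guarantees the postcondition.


Working backward. After the program, the postcondition 3*m - 7 < -7 must hold; in canonical form it is 3*m < 0.
Before the loop (bound <=1), unroll the exhaustion recursion (WP_0 = exit-now case; WP_j = one more guarded iteration, up to j = 1):
  WP_0: (!(s > 2*m - 3)) && 3*m < 0
  WP_1: (s > 2*m - 3 ==> ((c != -2 ==> ((!(s > 6*c - 3)) && 9*c < 0)) && ((!(c != -2)) ==> ((!(s > 2*m - 3)) && 3*m < 0)))) && ((!(s > 2*m - 3)) ==> 3*m < 0)
So before the loop: (s > 2*m - 3 ==> ((c != -2 ==> ((!(s > 6*c - 3)) && 9*c < 0)) && ((!(c != -2)) ==> ((!(s > 2*m - 3)) && 3*m < 0)))) && ((!(s > 2*m - 3)) ==> 3*m < 0)
Before assert s + 3 <= m + s + 7: m >= -4 && (s > 2*m - 3 ==> ((c != -2 ==> ((!(s > 6*c - 3)) && 9*c < 0)) && ((!(c != -2)) ==> ((!(s > 2*m - 3)) && 3*m < 0)))) && ((!(s > 2*m - 3)) ==> 3*m < 0)
Before s := c - 9: m >= -4 && (c > 2*m + 6 ==> ((c != -2 ==> ((!(5*c < -6)) && 9*c < 0)) && ((!(c != -2)) ==> ((!(c > 2*m + 6)) && 3*m < 0)))) && ((!(c > 2*m + 6)) ==> 3*m < 0)
Before c := m - k - 9: m >= -4 && (k + m < -15 ==> ((m != k + 7 ==> ((!(5*m < 5*k + 39)) && 9*m < 9*k + 81)) && ((!(m != k + 7)) ==> ((!(k + m < -15)) && 3*m < 0)))) && ((!(k + m < -15)) ==> 3*m < 0)
Answer: WP = m >= -4 && (k + m < -15 ==> ((m != k + 7 ==> ((!(5*m < 5*k + 39)) && 9*m < 9*k + 81)) && ((!(m != k + 7)) ==> ((!(k + m < -15)) && 3*m < 0)))) && ((!(k + m < -15)) ==> 3*m < 0)


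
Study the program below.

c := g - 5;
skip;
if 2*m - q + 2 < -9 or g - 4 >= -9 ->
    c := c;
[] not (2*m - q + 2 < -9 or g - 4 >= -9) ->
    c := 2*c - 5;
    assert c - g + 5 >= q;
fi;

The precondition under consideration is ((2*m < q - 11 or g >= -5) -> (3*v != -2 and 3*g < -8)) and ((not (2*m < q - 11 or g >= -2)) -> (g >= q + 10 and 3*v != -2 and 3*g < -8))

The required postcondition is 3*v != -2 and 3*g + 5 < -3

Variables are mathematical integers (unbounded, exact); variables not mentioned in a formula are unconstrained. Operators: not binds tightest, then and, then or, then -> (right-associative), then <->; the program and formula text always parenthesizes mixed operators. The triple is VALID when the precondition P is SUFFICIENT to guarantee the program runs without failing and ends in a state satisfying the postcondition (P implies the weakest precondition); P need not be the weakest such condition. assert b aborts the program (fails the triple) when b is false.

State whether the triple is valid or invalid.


Working backward. After the program, the postcondition 3*v != -2 and 3*g + 5 < -3 must hold; in canonical form it is 3*v != -2 and 3*g < -8.
Then branch requires 3*v != -2 and 3*g < -8; else branch requires 2*c >= g + q and 3*v != -2 and 3*g < -8.
Before the if: ((2*m < q - 11 or g >= -5) -> (3*v != -2 and 3*g < -8)) and ((not (2*m < q - 11 or g >= -5)) -> (2*c >= g + q and 3*v != -2 and 3*g < -8))
Before skip: ((2*m < q - 11 or g >= -5) -> (3*v != -2 and 3*g < -8)) and ((not (2*m < q - 11 or g >= -5)) -> (2*c >= g + q and 3*v != -2 and 3*g < -8))
Before c := g - 5: ((2*m < q - 11 or g >= -5) -> (3*v != -2 and 3*g < -8)) and ((not (2*m < q - 11 or g >= -5)) -> (g >= q + 10 and 3*v != -2 and 3*g < -8))
The weakest precondition is ((2*m < q - 11 or g >= -5) -> (3*v != -2 and 3*g < -8)) and ((not (2*m < q - 11 or g >= -5)) -> (g >= q + 10 and 3*v != -2 and 3*g < -8)).
Check whether ((2*m < q - 11 or g >= -5) -> (3*v != -2 and 3*g < -8)) and ((not (2*m < q - 11 or g >= -2)) -> (g >= q + 10 and 3*v != -2 and 3*g < -8)) implies it.
Every state satisfying the precondition satisfies the weakest precondition: the implication holds.
Answer: valid


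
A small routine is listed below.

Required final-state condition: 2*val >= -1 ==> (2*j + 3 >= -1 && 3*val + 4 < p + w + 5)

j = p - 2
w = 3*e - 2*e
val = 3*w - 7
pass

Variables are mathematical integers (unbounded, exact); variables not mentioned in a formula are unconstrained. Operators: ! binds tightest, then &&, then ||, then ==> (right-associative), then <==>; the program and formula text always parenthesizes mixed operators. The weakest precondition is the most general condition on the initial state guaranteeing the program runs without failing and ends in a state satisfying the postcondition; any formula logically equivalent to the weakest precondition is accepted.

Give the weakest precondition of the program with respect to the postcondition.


Working backward. After the program, the postcondition 2*val >= -1 ==> (2*j + 3 >= -1 && 3*val + 4 < p + w + 5) must hold; in canonical form it is 2*val >= -1 ==> (2*j >= -4 && 3*val < p + w + 1).
Before skip: 2*val >= -1 ==> (2*j >= -4 && 3*val < p + w + 1)
Before val := 3*w - 7: 6*w >= 13 ==> (2*j >= -4 && 8*w < p + 22)
Before w := 3*e - 2*e: 6*e >= 13 ==> (2*j >= -4 && 8*e < p + 22)
Before j := p - 2: 6*e >= 13 ==> (2*p >= 0 && 8*e < p + 22)
Answer: WP = 6*e >= 13 ==> (2*p >= 0 && 8*e < p + 22)


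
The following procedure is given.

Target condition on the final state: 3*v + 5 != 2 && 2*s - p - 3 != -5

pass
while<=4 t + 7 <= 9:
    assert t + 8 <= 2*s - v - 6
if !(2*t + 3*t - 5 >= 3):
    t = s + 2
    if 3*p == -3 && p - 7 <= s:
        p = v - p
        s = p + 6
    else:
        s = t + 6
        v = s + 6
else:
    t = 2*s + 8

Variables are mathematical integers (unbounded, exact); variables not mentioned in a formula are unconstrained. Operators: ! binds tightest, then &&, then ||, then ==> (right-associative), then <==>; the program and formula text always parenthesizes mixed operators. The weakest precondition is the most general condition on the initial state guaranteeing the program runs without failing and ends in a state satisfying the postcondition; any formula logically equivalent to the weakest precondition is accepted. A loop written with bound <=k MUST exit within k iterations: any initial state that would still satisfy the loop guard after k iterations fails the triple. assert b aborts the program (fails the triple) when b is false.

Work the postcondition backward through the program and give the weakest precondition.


Working backward. After the program, the postcondition 3*v + 5 != 2 && 2*s - p - 3 != -5 must hold; in canonical form it is 3*v != -3 && 2*s != p - 2.
Then branch requires ((3*p == -3 && p <= s + 7) ==> (3*v != -3 && v != p - 14)) && ((!(3*p == -3 && p <= s + 7)) ==> (3*s != -45 && 2*s != p - 18)); else branch requires 3*v != -3 && 2*s != p - 2.
Before the if: ((!(5*t >= 8)) ==> (((3*p == -3 && p <= s + 7) ==> (3*v != -3 && v != p - 14)) && ((!(3*p == -3 && p <= s + 7)) ==> (3*s != -45 && 2*s != p - 18)))) && (5*t >= 8 ==> (3*v != -3 && 2*s != p - 2))
Before the loop (bound <=4), unroll the exhaustion recursion (WP_0 = exit-now case; WP_j = one more guarded iteration, up to j = 4):
  WP_0: (!(t <= 2)) && ((!(5*t >= 8)) ==> (((3*p == -3 && p <= s + 7) ==> (3*v != -3 && v != p - 14)) && ((!(3*p == -3 && p <= s + 7)) ==> (3*s != -45 && 2*s != p - 18)))) && (5*t >= 8 ==> (3*v != -3 && 2*s != p - 2))
  WP_1: (t <= 2 ==> (t + v <= 2*s - 14 && (!(t <= 2)) && ((!(5*t >= 8)) ==> (((3*p == -3 && p <= s + 7) ==> (3*v != -3 && v != p - 14)) && ((!(3*p == -3 && p <= s + 7)) ==> (3*s != -45 && 2*s != p - 18)))) && (5*t >= 8 ==> (3*v != -3 && 2*s != p - 2)))) && ((!(t <= 2)) ==> (((!(5*t >= 8)) ==> (((3*p == -3 && p <= s + 7) ==> (3*v != -3 && v != p - 14)) && ((!(3*p == -3 && p <= s + 7)) ==> (3*s != -45 && 2*s != p - 18)))) && (5*t >= 8 ==> (3*v != -3 && 2*s != p - 2))))
  WP_2: (t <= 2 ==> (t + v <= 2*s - 14 && (t <= 2 ==> (t + v <= 2*s - 14 && (!(t <= 2)) && ((!(5*t >= 8)) ==> (((3*p == -3 && p <= s + 7) ==> (3*v != -3 && v != p - 14)) && ((!(3*p == -3 && p <= s + 7)) ==> (3*s != -45 && 2*s != p - 18)))) && (5*t >= 8 ==> (3*v != -3 && 2*s != p - 2)))) && ((!(t <= 2)) ==> (((!(5*t >= 8)) ==> (((3*p == -3 && p <= s + 7) ==> (3*v != -3 && v != p - 14)) && ((!(3*p == -3 && p <= s + 7)) ==> (3*s != -45 && 2*s != p - 18)))) && (5*t >= 8 ==> (3*v != -3 && 2*s != p - 2)))))) && ((!(t <= 2)) ==> (((!(5*t >= 8)) ==> (((3*p == -3 && p <= s + 7) ==> (3*v != -3 && v != p - 14)) && ((!(3*p == -3 && p <= s + 7)) ==> (3*s != -45 && 2*s != p - 18)))) && (5*t >= 8 ==> (3*v != -3 && 2*s != p - 2))))
  WP_3: (t <= 2 ==> (t + v <= 2*s - 14 && (t <= 2 ==> (t + v <= 2*s - 14 && (t <= 2 ==> (t + v <= 2*s - 14 && (!(t <= 2)) && ((!(5*t >= 8)) ==> (((3*p == -3 && p <= s + 7) ==> (3*v != -3 && v != p - 14)) && ((!(3*p == -3 && p <= s + 7)) ==> (3*s != -45 && 2*s != p - 18)))) && (5*t >= 8 ==> (3*v != -3 && 2*s != p - 2)))) && ((!(t <= 2)) ==> (((!(5*t >= 8)) ==> (((3*p == -3 && p <= s + 7) ==> (3*v != -3 && v != p - 14)) && ((!(3*p == -3 && p <= s + 7)) ==> (3*s != -45 && 2*s != p - 18)))) && (5*t >= 8 ==> (3*v != -3 && 2*s != p - 2)))))) && ((!(t <= 2)) ==> (((!(5*t >= 8)) ==> (((3*p == -3 && p <= s + 7) ==> (3*v != -3 && v != p - 14)) && ((!(3*p == -3 && p <= s + 7)) ==> (3*s != -45 && 2*s != p - 18)))) && (5*t >= 8 ==> (3*v != -3 && 2*s != p - 2)))))) && ((!(t <= 2)) ==> (((!(5*t >= 8)) ==> (((3*p == -3 && p <= s + 7) ==> (3*v != -3 && v != p - 14)) && ((!(3*p == -3 && p <= s + 7)) ==> (3*s != -45 && 2*s != p - 18)))) && (5*t >= 8 ==> (3*v != -3 && 2*s != p - 2))))
  WP_4: (t <= 2 ==> (t + v <= 2*s - 14 && (t <= 2 ==> (t + v <= 2*s - 14 && (t <= 2 ==> (t + v <= 2*s - 14 && (t <= 2 ==> (t + v <= 2*s - 14 && (!(t <= 2)) && ((!(5*t >= 8)) ==> (((3*p == -3 && p <= s + 7) ==> (3*v != -3 && v != p - 14)) && ((!(3*p == -3 && p <= s + 7)) ==> (3*s != -45 && 2*s != p - 18)))) && (5*t >= 8 ==> (3*v != -3 && 2*s != p - 2)))) && ((!(t <= 2)) ==> (((!(5*t >= 8)) ==> (((3*p == -3 && p <= s + 7) ==> (3*v != -3 && v != p - 14)) && ((!(3*p == -3 && p <= s + 7)) ==> (3*s != -45 && 2*s != p - 18)))) && (5*t >= 8 ==> (3*v != -3 && 2*s != p - 2)))))) && ((!(t <= 2)) ==> (((!(5*t >= 8)) ==> (((3*p == -3 && p <= s + 7) ==> (3*v != -3 && v != p - 14)) && ((!(3*p == -3 && p <= s + 7)) ==> (3*s != -45 && 2*s != p - 18)))) && (5*t >= 8 ==> (3*v != -3 && 2*s != p - 2)))))) && ((!(t <= 2)) ==> (((!(5*t >= 8)) ==> (((3*p == -3 && p <= s + 7) ==> (3*v != -3 && v != p - 14)) && ((!(3*p == -3 && p <= s + 7)) ==> (3*s != -45 && 2*s != p - 18)))) && (5*t >= 8 ==> (3*v != -3 && 2*s != p - 2)))))) && ((!(t <= 2)) ==> (((!(5*t >= 8)) ==> (((3*p == -3 && p <= s + 7) ==> (3*v != -3 && v != p - 14)) && ((!(3*p == -3 && p <= s + 7)) ==> (3*s != -45 && 2*s != p - 18)))) && (5*t >= 8 ==> (3*v != -3 && 2*s != p - 2))))
So before the loop: (t <= 2 ==> (t + v <= 2*s - 14 && (t <= 2 ==> (t + v <= 2*s - 14 && (t <= 2 ==> (t + v <= 2*s - 14 && (t <= 2 ==> (t + v <= 2*s - 14 && (!(t <= 2)) && ((!(5*t >= 8)) ==> (((3*p == -3 && p <= s + 7) ==> (3*v != -3 && v != p - 14)) && ((!(3*p == -3 && p <= s + 7)) ==> (3*s != -45 && 2*s != p - 18)))) && (5*t >= 8 ==> (3*v != -3 && 2*s != p - 2)))) && ((!(t <= 2)) ==> (((!(5*t >= 8)) ==> (((3*p == -3 && p <= s + 7) ==> (3*v != -3 && v != p - 14)) && ((!(3*p == -3 && p <= s + 7)) ==> (3*s != -45 && 2*s != p - 18)))) && (5*t >= 8 ==> (3*v != -3 && 2*s != p - 2)))))) && ((!(t <= 2)) ==> (((!(5*t >= 8)) ==> (((3*p == -3 && p <= s + 7) ==> (3*v != -3 && v != p - 14)) && ((!(3*p == -3 && p <= s + 7)) ==> (3*s != -45 && 2*s != p - 18)))) && (5*t >= 8 ==> (3*v != -3 && 2*s != p - 2)))))) && ((!(t <= 2)) ==> (((!(5*t >= 8)) ==> (((3*p == -3 && p <= s + 7) ==> (3*v != -3 && v != p - 14)) && ((!(3*p == -3 && p <= s + 7)) ==> (3*s != -45 && 2*s != p - 18)))) && (5*t >= 8 ==> (3*v != -3 && 2*s != p - 2)))))) && ((!(t <= 2)) ==> (((!(5*t >= 8)) ==> (((3*p == -3 && p <= s + 7) ==> (3*v != -3 && v != p - 14)) && ((!(3*p == -3 && p <= s + 7)) ==> (3*s != -45 && 2*s != p - 18)))) && (5*t >= 8 ==> (3*v != -3 && 2*s != p - 2))))
Before skip: (t <= 2 ==> (t + v <= 2*s - 14 && (t <= 2 ==> (t + v <= 2*s - 14 && (t <= 2 ==> (t + v <= 2*s - 14 && (t <= 2 ==> (t + v <= 2*s - 14 && (!(t <= 2)) && ((!(5*t >= 8)) ==> (((3*p == -3 && p <= s + 7) ==> (3*v != -3 && v != p - 14)) && ((!(3*p == -3 && p <= s + 7)) ==> (3*s != -45 && 2*s != p - 18)))) && (5*t >= 8 ==> (3*v != -3 && 2*s != p - 2)))) && ((!(t <= 2)) ==> (((!(5*t >= 8)) ==> (((3*p == -3 && p <= s + 7) ==> (3*v != -3 && v != p - 14)) && ((!(3*p == -3 && p <= s + 7)) ==> (3*s != -45 && 2*s != p - 18)))) && (5*t >= 8 ==> (3*v != -3 && 2*s != p - 2)))))) && ((!(t <= 2)) ==> (((!(5*t >= 8)) ==> (((3*p == -3 && p <= s + 7) ==> (3*v != -3 && v != p - 14)) && ((!(3*p == -3 && p <= s + 7)) ==> (3*s != -45 && 2*s != p - 18)))) && (5*t >= 8 ==> (3*v != -3 && 2*s != p - 2)))))) && ((!(t <= 2)) ==> (((!(5*t >= 8)) ==> (((3*p == -3 && p <= s + 7) ==> (3*v != -3 && v != p - 14)) && ((!(3*p == -3 && p <= s + 7)) ==> (3*s != -45 && 2*s != p - 18)))) && (5*t >= 8 ==> (3*v != -3 && 2*s != p - 2)))))) && ((!(t <= 2)) ==> (((!(5*t >= 8)) ==> (((3*p == -3 && p <= s + 7) ==> (3*v != -3 && v != p - 14)) && ((!(3*p == -3 && p <= s + 7)) ==> (3*s != -45 && 2*s != p - 18)))) && (5*t >= 8 ==> (3*v != -3 && 2*s != p - 2))))
Answer: WP = (t <= 2 ==> (t + v <= 2*s - 14 && (t <= 2 ==> (t + v <= 2*s - 14 && (t <= 2 ==> (t + v <= 2*s - 14 && (t <= 2 ==> (t + v <= 2*s - 14 && (!(t <= 2)) && ((!(5*t >= 8)) ==> (((3*p == -3 && p <= s + 7) ==> (3*v != -3 && v != p - 14)) && ((!(3*p == -3 && p <= s + 7)) ==> (3*s != -45 && 2*s != p - 18)))) && (5*t >= 8 ==> (3*v != -3 && 2*s != p - 2)))) && ((!(t <= 2)) ==> (((!(5*t >= 8)) ==> (((3*p == -3 && p <= s + 7) ==> (3*v != -3 && v != p - 14)) && ((!(3*p == -3 && p <= s + 7)) ==> (3*s != -45 && 2*s != p - 18)))) && (5*t >= 8 ==> (3*v != -3 && 2*s != p - 2)))))) && ((!(t <= 2)) ==> (((!(5*t >= 8)) ==> (((3*p == -3 && p <= s + 7) ==> (3*v != -3 && v != p - 14)) && ((!(3*p == -3 && p <= s + 7)) ==> (3*s != -45 && 2*s != p - 18)))) && (5*t >= 8 ==> (3*v != -3 && 2*s != p - 2)))))) && ((!(t <= 2)) ==> (((!(5*t >= 8)) ==> (((3*p == -3 && p <= s + 7) ==> (3*v != -3 && v != p - 14)) && ((!(3*p == -3 && p <= s + 7)) ==> (3*s != -45 && 2*s != p - 18)))) && (5*t >= 8 ==> (3*v != -3 && 2*s != p - 2)))))) && ((!(t <= 2)) ==> (((!(5*t >= 8)) ==> (((3*p == -3 && p <= s + 7) ==> (3*v != -3 && v != p - 14)) && ((!(3*p == -3 && p <= s + 7)) ==> (3*s != -45 && 2*s != p - 18)))) && (5*t >= 8 ==> (3*v != -3 && 2*s != p - 2))))
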